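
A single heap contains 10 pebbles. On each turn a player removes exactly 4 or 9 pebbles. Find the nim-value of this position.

2

Grundy values for subtraction set {4, 9}:
g(0) = mex{} = 0
g(1) = mex{} = 0
g(2) = mex{} = 0
g(3) = mex{} = 0
g(4) = mex{0} = 1
g(5) = mex{0} = 1
g(6) = mex{0} = 1
g(7) = mex{0} = 1
g(8) = mex{1} = 0
g(9) = mex{0,1} = 2
g(10) = mex{0,1} = 2
So g(10) = 2.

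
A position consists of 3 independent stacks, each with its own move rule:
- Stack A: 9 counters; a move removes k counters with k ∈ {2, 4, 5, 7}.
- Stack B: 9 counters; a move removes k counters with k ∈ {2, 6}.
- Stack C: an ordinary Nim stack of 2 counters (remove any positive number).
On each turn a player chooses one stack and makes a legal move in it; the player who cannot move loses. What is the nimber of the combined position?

2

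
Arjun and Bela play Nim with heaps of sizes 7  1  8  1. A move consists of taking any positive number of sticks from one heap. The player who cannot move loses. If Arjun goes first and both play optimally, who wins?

Arjun wins

Nim-sum: 7 ⊕ 1 ⊕ 8 ⊕ 1 = 15.
The nim-sum is 15 ≠ 0, so this is an N-position: the player to move can win; Arjun has a winning move.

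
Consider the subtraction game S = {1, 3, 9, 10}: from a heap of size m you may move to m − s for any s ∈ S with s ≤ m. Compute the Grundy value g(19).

0

Build the Grundy sequence with g(k) = mex{g(k−s) : s ∈ {1, 3, 9, 10}, s ≤ k}:
k:     0  1  2  3  4  5  6  7  8  9 10 11 12 13 14 15 16 17 18 19
g(k):  0  1  0  1  0  1  0  1  0  1  2  3  2  3  2  3  2  3  2  0
So g(19) = 0.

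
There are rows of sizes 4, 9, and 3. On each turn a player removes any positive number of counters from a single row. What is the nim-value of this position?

Nim-sum: 4 ^ 9 ^ 3 = 14.

14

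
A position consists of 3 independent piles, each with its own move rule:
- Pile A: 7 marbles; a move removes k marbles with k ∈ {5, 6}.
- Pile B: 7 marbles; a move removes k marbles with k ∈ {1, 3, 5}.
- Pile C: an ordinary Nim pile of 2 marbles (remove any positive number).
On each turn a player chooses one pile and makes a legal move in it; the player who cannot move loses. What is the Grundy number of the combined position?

2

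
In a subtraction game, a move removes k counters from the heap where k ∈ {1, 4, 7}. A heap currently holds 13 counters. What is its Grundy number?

Grundy values for subtraction set {1, 4, 7}:
g(0) = mex{} = 0
g(1) = mex{0} = 1
g(2) = mex{1} = 0
g(3) = mex{0} = 1
g(4) = mex{0,1} = 2
g(5) = mex{1,2} = 0
g(6) = mex{0} = 1
g(7) = mex{0,1} = 2
g(8) = mex{1,2} = 0
g(9) = mex{0} = 1
g(10) = mex{1} = 0
g(11) = mex{0,2} = 1
g(12) = mex{0,1} = 2
g(13) = mex{1,2} = 0
So g(13) = 0.

0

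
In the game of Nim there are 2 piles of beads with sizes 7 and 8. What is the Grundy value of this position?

Bitwise XOR of the heap sizes:
  0111  (7)
  1000  (8)
  ----
  1111  (15)

15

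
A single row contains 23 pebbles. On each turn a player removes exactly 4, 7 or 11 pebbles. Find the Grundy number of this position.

Build the Grundy sequence with g(k) = mex{g(k−s) : s ∈ {4, 7, 11}, s ≤ k}:
k:     0  1  2  3  4  5  6  7  8  9 10 11 12 13 14 15 16 17 18 19 20 21 22 23
g(k):  0  0  0  0  1  1  1  1  2  2  2  2  3  3  3  0  0  0  0  1  1  1  1  2
So g(23) = 2.

2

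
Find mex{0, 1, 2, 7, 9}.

3

The values 0, 1, 2 are all present; 3 is the first non-negative integer missing from the set.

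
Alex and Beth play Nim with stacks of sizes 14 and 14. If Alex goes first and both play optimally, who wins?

In binary:
  1110  (14)
  1110  (14)
  ----
  0000  (0)
The nim-sum is 0, so this is a P-position: the player to move is in a losing position under optimal play; Alex is about to move from it and so loses — Beth wins.

Beth wins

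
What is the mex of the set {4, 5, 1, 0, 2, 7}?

3

The values 0, 1, 2 are all present; 3 is the first non-negative integer missing from the set.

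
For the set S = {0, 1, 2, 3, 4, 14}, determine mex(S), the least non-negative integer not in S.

5

The values 0, 1, 2, 3, 4 are all present; 5 is the first non-negative integer missing from the set.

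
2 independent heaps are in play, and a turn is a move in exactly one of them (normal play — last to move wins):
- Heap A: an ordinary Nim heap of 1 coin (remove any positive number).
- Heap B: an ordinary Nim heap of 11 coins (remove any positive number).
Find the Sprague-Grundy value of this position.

Heap A is a plain Nim heap of size 1, so its Grundy value is 1.
Heap B is a plain Nim heap of size 11, so its Grundy value is 11.
By the Sprague-Grundy theorem, the Grundy value of a sum of independent games is the XOR of the component values.
Combined value = 1 XOR 11 = 10.

10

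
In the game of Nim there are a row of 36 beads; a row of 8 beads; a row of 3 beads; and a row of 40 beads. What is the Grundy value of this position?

7

Compute the nim-sum pairwise:
36 ⊕ 8 = 44
44 ⊕ 3 = 47
47 ⊕ 40 = 7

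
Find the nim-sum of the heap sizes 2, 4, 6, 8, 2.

In binary:
  0010  (2)
  0100  (4)
  0110  (6)
  1000  (8)
  0010  (2)
  ----
  1010  (10)

10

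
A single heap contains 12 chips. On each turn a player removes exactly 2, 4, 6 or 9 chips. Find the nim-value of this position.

Grundy values for subtraction set {2, 4, 6, 9}:
k:     0  1  2  3  4  5  6  7  8  9 10 11 12
g(k):  0  0  1  1  2  2  3  3  0  4  1  0  2
So g(12) = 2.

2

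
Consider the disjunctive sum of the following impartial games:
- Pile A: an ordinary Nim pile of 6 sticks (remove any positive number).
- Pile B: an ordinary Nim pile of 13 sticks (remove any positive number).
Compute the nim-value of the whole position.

11

Pile A is a plain Nim pile of size 6, so its Grundy value is 6.
Pile B is a plain Nim pile of size 13, so its Grundy value is 13.
The value of a disjunctive sum is the nim-sum of the parts.
Combined value = 6 XOR 13 = 11.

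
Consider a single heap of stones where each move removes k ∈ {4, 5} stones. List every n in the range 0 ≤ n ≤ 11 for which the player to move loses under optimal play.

Grundy values for subtraction set {4, 5}:
k:     0  1  2  3  4  5  6  7  8  9 10 11
g(k):  0  0  0  0  1  1  1  1  2  0  0  0
The P-positions (g = 0) in 0..11 are 0, 1, 2, 3, 9, 10, 11.

0, 1, 2, 3, 9, 10, 11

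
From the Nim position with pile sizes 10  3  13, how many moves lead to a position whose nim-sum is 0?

1

Nim-sum: 10 ⊕ 3 ⊕ 13 = 4.
The overall nim-sum is X = 4. A pile of size p has a winning move iff p XOR X < p (reduce it to p XOR X).
  10: 10 XOR 4 = 14 ≥ 10 — no move.
  3: 3 XOR 4 = 7 ≥ 3 — no move.
  13: 13 XOR 4 = 9 < 13 — winning move (to 9).
That gives 1 winning move.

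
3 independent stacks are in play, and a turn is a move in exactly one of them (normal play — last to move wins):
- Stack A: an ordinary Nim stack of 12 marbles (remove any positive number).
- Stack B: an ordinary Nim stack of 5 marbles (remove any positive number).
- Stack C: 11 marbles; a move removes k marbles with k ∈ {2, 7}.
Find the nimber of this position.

8

Stack A is a plain Nim stack of size 12, so its Grundy value is 12.
Stack B is a plain Nim stack of size 5, so its Grundy value is 5.
For stack C, compute g(0), g(1), … with moves {2, 7}:
g(0) = mex{} = 0
g(1) = mex{} = 0
g(2) = mex{0} = 1
g(3) = mex{0} = 1
g(4) = mex{1} = 0
g(5) = mex{1} = 0
g(6) = mex{0} = 1
g(7) = mex{0} = 1
g(8) = mex{0,1} = 2
g(9) = mex{1} = 0
g(10) = mex{1,2} = 0
g(11) = mex{0} = 1
So g(11) = 1.
By the Sprague-Grundy theorem, the Grundy value of a sum of independent games is the XOR of the component values.
Combined value = 12 XOR 5 XOR 1 = 8.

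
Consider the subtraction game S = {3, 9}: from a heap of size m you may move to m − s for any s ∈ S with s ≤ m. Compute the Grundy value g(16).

1

Grundy values for subtraction set {3, 9}:
k:     0  1  2  3  4  5  6  7  8  9 10 11 12 13 14 15 16
g(k):  0  0  0  1  1  1  0  0  0  1  1  1  0  0  0  1  1
So g(16) = 1.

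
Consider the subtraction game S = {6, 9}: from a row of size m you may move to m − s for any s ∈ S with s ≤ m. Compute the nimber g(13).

Build the Grundy sequence with g(k) = mex{g(k−s) : s ∈ {6, 9}, s ≤ k}:
g(0) = mex{} = 0
g(1) = mex{} = 0
g(2) = mex{} = 0
g(3) = mex{} = 0
g(4) = mex{} = 0
g(5) = mex{} = 0
g(6) = mex{0} = 1
g(7) = mex{0} = 1
g(8) = mex{0} = 1
g(9) = mex{0} = 1
g(10) = mex{0} = 1
g(11) = mex{0} = 1
g(12) = mex{0,1} = 2
g(13) = mex{0,1} = 2
So g(13) = 2.

2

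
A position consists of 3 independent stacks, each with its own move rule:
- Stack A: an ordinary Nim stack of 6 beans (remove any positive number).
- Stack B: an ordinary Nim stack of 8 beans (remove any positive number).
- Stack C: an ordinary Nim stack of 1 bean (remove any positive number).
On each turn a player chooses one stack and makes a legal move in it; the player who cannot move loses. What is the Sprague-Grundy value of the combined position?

15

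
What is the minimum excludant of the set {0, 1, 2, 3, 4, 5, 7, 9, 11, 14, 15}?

6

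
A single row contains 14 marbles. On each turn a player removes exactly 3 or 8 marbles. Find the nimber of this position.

1

Build the Grundy sequence with g(k) = mex{g(k−s) : s ∈ {3, 8}, s ≤ k}:
k:     0  1  2  3  4  5  6  7  8  9 10 11 12 13 14
g(k):  0  0  0  1  1  1  0  0  2  1  1  0  0  0  1
So g(14) = 1.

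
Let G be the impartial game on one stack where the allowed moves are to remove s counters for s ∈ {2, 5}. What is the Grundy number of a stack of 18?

0

Build the Grundy sequence with g(k) = mex{g(k−s) : s ∈ {2, 5}, s ≤ k}:
k:     0  1  2  3  4  5  6  7  8  9 10 11 12 13 14 15 16 17 18
g(k):  0  0  1  1  0  2  1  0  0  1  1  0  2  1  0  0  1  1  0
So g(18) = 0.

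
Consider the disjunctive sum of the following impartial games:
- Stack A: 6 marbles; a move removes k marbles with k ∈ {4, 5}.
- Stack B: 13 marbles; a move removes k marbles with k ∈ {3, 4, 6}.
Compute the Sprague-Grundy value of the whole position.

0

For stack A, compute g(0), g(1), … with moves {4, 5}:
k:     0  1  2  3  4  5  6
g(k):  0  0  0  0  1  1  1
So g(6) = 1.
Grundy values for stack B (subtraction set {3, 4, 6}):
k:     0  1  2  3  4  5  6  7  8  9 10 11 12 13
g(k):  0  0  0  1  1  1  2  2  2  0  0  0  1  1
So g(13) = 1.
The value of a disjunctive sum is the nim-sum of the parts.
Combined value = 1 XOR 1 = 0.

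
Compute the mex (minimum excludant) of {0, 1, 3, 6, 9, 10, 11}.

2

The values 0, 1 are all present; 2 is the first non-negative integer missing from the set.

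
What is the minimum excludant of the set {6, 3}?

0 is not in the set, so the mex is 0.

0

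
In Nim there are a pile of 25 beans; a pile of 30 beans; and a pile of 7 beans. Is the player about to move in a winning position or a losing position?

Bitwise XOR of the heap sizes:
  11001  (25)
  11110  (30)
  00111  (7)
  -----
  00000  (0)
The nim-sum is 0, so this is a P-position: the player to move is in a losing position under optimal play.

Losing position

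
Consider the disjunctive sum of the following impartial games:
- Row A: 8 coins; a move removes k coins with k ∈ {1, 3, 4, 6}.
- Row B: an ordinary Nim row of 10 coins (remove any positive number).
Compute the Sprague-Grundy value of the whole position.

11

For row A, compute g(0), g(1), … with moves {1, 3, 4, 6}:
g(0) = mex{} = 0
g(1) = mex{0} = 1
g(2) = mex{1} = 0
g(3) = mex{0} = 1
g(4) = mex{0,1} = 2
g(5) = mex{0,1,2} = 3
g(6) = mex{0,1,3} = 2
g(7) = mex{1,2} = 0
g(8) = mex{0,2,3} = 1
So g(8) = 1.
Row B is a plain Nim row of size 10, so its Grundy value is 10.
By the Sprague-Grundy theorem, the Grundy value of a sum of independent games is the XOR of the component values.
Combined value = 1 XOR 10 = 11.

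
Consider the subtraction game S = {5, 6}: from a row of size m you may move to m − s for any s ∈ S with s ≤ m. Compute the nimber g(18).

1

Compute g(0), g(1), … for moves {5, 6}:
k:     0  1  2  3  4  5  6  7  8  9 10 11 12 13 14 15 16 17 18
g(k):  0  0  0  0  0  1  1  1  1  1  2  0  0  0  0  0  1  1  1
So g(18) = 1.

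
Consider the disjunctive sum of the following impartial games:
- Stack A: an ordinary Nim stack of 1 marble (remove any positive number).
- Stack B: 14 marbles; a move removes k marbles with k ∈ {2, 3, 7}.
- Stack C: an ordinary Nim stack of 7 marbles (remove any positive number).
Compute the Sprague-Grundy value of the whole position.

4

Stack A is a plain Nim stack of size 1, so its Grundy value is 1.
For stack B, compute g(0), g(1), … with moves {2, 3, 7}:
k:     0  1  2  3  4  5  6  7  8  9 10 11 12 13 14
g(k):  0  0  1  1  2  0  0  1  1  2  0  0  1  1  2
So g(14) = 2.
Stack C is a plain Nim stack of size 7, so its Grundy value is 7.
The value of a disjunctive sum is the nim-sum of the parts.
Combined value = 1 XOR 2 XOR 7 = 4.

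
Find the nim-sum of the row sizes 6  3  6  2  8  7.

14

In binary:
  0110  (6)
  0011  (3)
  0110  (6)
  0010  (2)
  1000  (8)
  0111  (7)
  ----
  1110  (14)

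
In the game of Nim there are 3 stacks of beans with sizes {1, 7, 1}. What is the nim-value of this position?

Nim-sum: 1 ^ 7 ^ 1 = 7.

7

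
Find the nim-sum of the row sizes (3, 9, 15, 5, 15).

15

Nim-sum: 3 ⊕ 9 ⊕ 15 ⊕ 5 ⊕ 15 = 15.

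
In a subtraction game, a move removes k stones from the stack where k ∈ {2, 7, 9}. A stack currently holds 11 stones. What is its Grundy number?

Build the Grundy sequence with g(k) = mex{g(k−s) : s ∈ {2, 7, 9}, s ≤ k}:
k:     0  1  2  3  4  5  6  7  8  9 10 11
g(k):  0  0  1  1  0  0  1  1  2  2  3  3
So g(11) = 3.

3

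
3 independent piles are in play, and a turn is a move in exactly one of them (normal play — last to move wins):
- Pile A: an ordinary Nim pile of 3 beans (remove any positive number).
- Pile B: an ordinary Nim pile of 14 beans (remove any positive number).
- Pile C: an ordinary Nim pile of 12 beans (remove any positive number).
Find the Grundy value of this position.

Pile A is a plain Nim pile of size 3, so its Grundy value is 3.
Pile B is a plain Nim pile of size 14, so its Grundy value is 14.
Pile C is a plain Nim pile of size 12, so its Grundy value is 12.
The value of a disjunctive sum is the nim-sum of the parts.
Combined value = 3 ⊕ 14 ⊕ 12 = 1.

1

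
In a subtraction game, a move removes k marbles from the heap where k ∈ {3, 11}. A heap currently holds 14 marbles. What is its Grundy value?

Grundy values for subtraction set {3, 11}:
g(0) = mex{} = 0
g(1) = mex{} = 0
g(2) = mex{} = 0
g(3) = mex{0} = 1
g(4) = mex{0} = 1
g(5) = mex{0} = 1
g(6) = mex{1} = 0
g(7) = mex{1} = 0
g(8) = mex{1} = 0
g(9) = mex{0} = 1
g(10) = mex{0} = 1
g(11) = mex{0} = 1
g(12) = mex{0,1} = 2
g(13) = mex{0,1} = 2
g(14) = mex{1} = 0
So g(14) = 0.

0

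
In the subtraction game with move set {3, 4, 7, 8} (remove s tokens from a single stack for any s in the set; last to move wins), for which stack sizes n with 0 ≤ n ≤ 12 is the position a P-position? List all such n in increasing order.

0, 1, 2, 11, 12

Grundy values for subtraction set {3, 4, 7, 8}:
k:     0  1  2  3  4  5  6  7  8  9 10 11 12
g(k):  0  0  0  1  1  1  2  2  2  3  3  0  0
The P-positions (g = 0) in 0..12 are 0, 1, 2, 11, 12.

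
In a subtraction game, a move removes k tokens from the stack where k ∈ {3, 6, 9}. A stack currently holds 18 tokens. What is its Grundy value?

Compute g(0), g(1), … for moves {3, 6, 9}:
k:     0  1  2  3  4  5  6  7  8  9 10 11 12 13 14 15 16 17 18
g(k):  0  0  0  1  1  1  2  2  2  3  3  3  0  0  0  1  1  1  2
So g(18) = 2.

2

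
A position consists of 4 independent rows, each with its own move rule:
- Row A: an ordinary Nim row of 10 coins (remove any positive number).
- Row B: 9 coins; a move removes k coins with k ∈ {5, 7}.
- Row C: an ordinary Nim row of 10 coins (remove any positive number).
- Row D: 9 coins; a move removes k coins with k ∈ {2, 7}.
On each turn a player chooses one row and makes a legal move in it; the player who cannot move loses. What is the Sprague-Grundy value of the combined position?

Row A is a plain Nim row of size 10, so its Grundy value is 10.
Grundy values for row B (subtraction set {5, 7}):
k:     0  1  2  3  4  5  6  7  8  9
g(k):  0  0  0  0  0  1  1  1  1  1
So g(9) = 1.
Row C is a plain Nim row of size 10, so its Grundy value is 10.
For row D, compute g(0), g(1), … with moves {2, 7}:
k:     0  1  2  3  4  5  6  7  8  9
g(k):  0  0  1  1  0  0  1  1  2  0
So g(9) = 0.
By the Sprague-Grundy theorem, the Grundy value of a sum of independent games is the XOR of the component values.
Combined value = 10 ⊕ 1 ⊕ 10 ⊕ 0 = 1.

1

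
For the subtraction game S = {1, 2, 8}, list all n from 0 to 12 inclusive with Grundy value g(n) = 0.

0, 3, 6, 9, 12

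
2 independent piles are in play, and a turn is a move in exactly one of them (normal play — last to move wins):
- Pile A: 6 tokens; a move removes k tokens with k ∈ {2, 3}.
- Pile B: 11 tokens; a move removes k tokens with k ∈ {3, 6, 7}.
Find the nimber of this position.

0

Build the Grundy sequence for pile A with g(k) = mex{g(k−s) : s ∈ {2, 3}, s ≤ k}:
k:     0  1  2  3  4  5  6
g(k):  0  0  1  1  2  0  0
So g(6) = 0.
For pile B, compute g(0), g(1), … with moves {3, 6, 7}:
k:     0  1  2  3  4  5  6  7  8  9 10 11
g(k):  0  0  0  1  1  1  2  2  2  3  0  0
So g(11) = 0.
The value of a disjunctive sum is the nim-sum of the parts.
Combined value = 0 XOR 0 = 0.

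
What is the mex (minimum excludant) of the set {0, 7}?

1

0 is in the set but 1 is not, so the mex is 1.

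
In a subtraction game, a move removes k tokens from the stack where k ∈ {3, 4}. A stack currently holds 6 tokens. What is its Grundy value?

2

Compute g(0), g(1), … for moves {3, 4}:
g(0) = mex{} = 0
g(1) = mex{} = 0
g(2) = mex{} = 0
g(3) = mex{0} = 1
g(4) = mex{0} = 1
g(5) = mex{0} = 1
g(6) = mex{0,1} = 2
So g(6) = 2.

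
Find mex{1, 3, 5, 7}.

0 is not in the set, so the mex is 0.

0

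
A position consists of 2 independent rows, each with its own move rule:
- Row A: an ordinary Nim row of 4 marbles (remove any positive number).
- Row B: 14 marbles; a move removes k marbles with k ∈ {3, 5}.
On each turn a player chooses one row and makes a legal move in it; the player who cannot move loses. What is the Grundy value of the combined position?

6

Row A is a plain Nim row of size 4, so its Grundy value is 4.
For row B, compute g(0), g(1), … with moves {3, 5}:
g(0) = mex{} = 0
g(1) = mex{} = 0
g(2) = mex{} = 0
g(3) = mex{0} = 1
g(4) = mex{0} = 1
g(5) = mex{0} = 1
g(6) = mex{0,1} = 2
g(7) = mex{0,1} = 2
g(8) = mex{1} = 0
g(9) = mex{1,2} = 0
g(10) = mex{1,2} = 0
g(11) = mex{0,2} = 1
g(12) = mex{0,2} = 1
g(13) = mex{0} = 1
g(14) = mex{0,1} = 2
So g(14) = 2.
By the Sprague-Grundy theorem, the Grundy value of a sum of independent games is the XOR of the component values.
Combined value = 4 XOR 2 = 6.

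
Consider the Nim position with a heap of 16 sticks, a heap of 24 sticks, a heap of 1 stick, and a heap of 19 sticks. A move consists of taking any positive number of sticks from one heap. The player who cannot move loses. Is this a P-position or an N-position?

N-position

Compute the nim-sum pairwise:
16 ⊕ 24 = 8
8 ⊕ 1 = 9
9 ⊕ 19 = 26
The nim-sum is 26 ≠ 0, so this is an N-position: the player to move can win.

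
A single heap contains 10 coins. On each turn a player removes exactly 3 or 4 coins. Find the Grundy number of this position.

Grundy values for subtraction set {3, 4}:
k:     0  1  2  3  4  5  6  7  8  9 10
g(k):  0  0  0  1  1  1  2  0  0  0  1
So g(10) = 1.

1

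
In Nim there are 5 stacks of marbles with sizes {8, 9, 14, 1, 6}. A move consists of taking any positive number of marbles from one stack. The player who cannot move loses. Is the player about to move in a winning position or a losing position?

Winning position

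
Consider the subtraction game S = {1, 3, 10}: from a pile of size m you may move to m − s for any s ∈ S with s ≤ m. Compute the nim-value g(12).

Compute g(0), g(1), … for moves {1, 3, 10}:
g(0) = mex{} = 0
g(1) = mex{0} = 1
g(2) = mex{1} = 0
g(3) = mex{0} = 1
g(4) = mex{1} = 0
g(5) = mex{0} = 1
g(6) = mex{1} = 0
g(7) = mex{0} = 1
g(8) = mex{1} = 0
g(9) = mex{0} = 1
g(10) = mex{0,1} = 2
g(11) = mex{0,1,2} = 3
g(12) = mex{0,1,3} = 2
So g(12) = 2.

2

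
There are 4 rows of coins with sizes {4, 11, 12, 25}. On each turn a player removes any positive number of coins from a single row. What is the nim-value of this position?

Compute the nim-sum pairwise:
4 ^ 11 = 15
15 ^ 12 = 3
3 ^ 25 = 26

26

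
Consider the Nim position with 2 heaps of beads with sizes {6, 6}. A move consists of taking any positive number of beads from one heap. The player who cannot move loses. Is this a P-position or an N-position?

Compute the nim-sum pairwise:
6 ⊕ 6 = 0
The nim-sum is 0, so this is a P-position: the player to move is in a losing position under optimal play.

P-position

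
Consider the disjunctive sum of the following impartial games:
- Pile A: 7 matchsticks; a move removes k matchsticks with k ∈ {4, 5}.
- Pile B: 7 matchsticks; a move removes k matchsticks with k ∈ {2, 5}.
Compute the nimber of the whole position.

1

Build the Grundy sequence for pile A with g(k) = mex{g(k−s) : s ∈ {4, 5}, s ≤ k}:
g(0) = mex{} = 0
g(1) = mex{} = 0
g(2) = mex{} = 0
g(3) = mex{} = 0
g(4) = mex{0} = 1
g(5) = mex{0} = 1
g(6) = mex{0} = 1
g(7) = mex{0} = 1
So g(7) = 1.
Grundy values for pile B (subtraction set {2, 5}):
k:     0  1  2  3  4  5  6  7
g(k):  0  0  1  1  0  2  1  0
So g(7) = 0.
By the Sprague-Grundy theorem, the Grundy value of a sum of independent games is the XOR of the component values.
Combined value = 1 ⊕ 0 = 1.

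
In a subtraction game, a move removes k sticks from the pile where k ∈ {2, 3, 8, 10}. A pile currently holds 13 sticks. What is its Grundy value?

Grundy values for subtraction set {2, 3, 8, 10}:
k:     0  1  2  3  4  5  6  7  8  9 10 11 12 13
g(k):  0  0  1  1  2  0  0  1  1  2  2  3  0  4
So g(13) = 4.

4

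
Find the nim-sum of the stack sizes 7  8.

Write each in binary and XOR column by column:
  0111  (7)
  1000  (8)
  ----
  1111  (15)

15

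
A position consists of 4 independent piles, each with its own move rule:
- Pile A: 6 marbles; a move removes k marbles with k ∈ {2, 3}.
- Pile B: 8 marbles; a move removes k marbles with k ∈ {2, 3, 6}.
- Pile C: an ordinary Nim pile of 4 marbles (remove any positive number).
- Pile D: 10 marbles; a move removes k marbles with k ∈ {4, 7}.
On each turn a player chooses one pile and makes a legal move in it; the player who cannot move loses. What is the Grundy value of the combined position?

4

For pile A, compute g(0), g(1), … with moves {2, 3}:
g(0) = mex{} = 0
g(1) = mex{} = 0
g(2) = mex{0} = 1
g(3) = mex{0} = 1
g(4) = mex{0,1} = 2
g(5) = mex{1} = 0
g(6) = mex{1,2} = 0
So g(6) = 0.
Grundy values for pile B (subtraction set {2, 3, 6}):
k:     0  1  2  3  4  5  6  7  8
g(k):  0  0  1  1  2  0  3  1  2
So g(8) = 2.
Pile C is a plain Nim pile of size 4, so its Grundy value is 4.
Build the Grundy sequence for pile D with g(k) = mex{g(k−s) : s ∈ {4, 7}, s ≤ k}:
k:     0  1  2  3  4  5  6  7  8  9 10
g(k):  0  0  0  0  1  1  1  1  2  2  2
So g(10) = 2.
By the Sprague-Grundy theorem, the Grundy value of a sum of independent games is the XOR of the component values.
Combined value = 0 ⊕ 2 ⊕ 4 ⊕ 2 = 4.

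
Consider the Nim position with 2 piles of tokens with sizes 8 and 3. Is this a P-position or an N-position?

N-position

Compute the nim-sum pairwise:
8 XOR 3 = 11
The nim-sum is 11 ≠ 0, so this is an N-position: the player to move can win.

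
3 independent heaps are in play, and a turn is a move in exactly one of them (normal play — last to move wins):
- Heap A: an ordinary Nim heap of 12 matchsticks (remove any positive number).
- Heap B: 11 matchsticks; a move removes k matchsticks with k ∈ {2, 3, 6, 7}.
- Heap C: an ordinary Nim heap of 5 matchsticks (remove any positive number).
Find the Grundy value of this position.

8

Heap A is a plain Nim heap of size 12, so its Grundy value is 12.
For heap B, compute g(0), g(1), … with moves {2, 3, 6, 7}:
k:     0  1  2  3  4  5  6  7  8  9 10 11
g(k):  0  0  1  1  2  0  3  1  2  0  0  1
So g(11) = 1.
Heap C is a plain Nim heap of size 5, so its Grundy value is 5.
The value of a disjunctive sum is the nim-sum of the parts.
Combined value = 12 XOR 1 XOR 5 = 8.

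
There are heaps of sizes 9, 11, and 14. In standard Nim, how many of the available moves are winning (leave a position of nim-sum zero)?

Write each in binary and XOR column by column:
  1001  (9)
  1011  (11)
  1110  (14)
  ----
  1100  (12)
The overall nim-sum is X = 12. A heap of size p has a winning move iff p XOR X < p (reduce it to p XOR X).
  9: 9 XOR 12 = 5 < 9 — winning move (to 5).
  11: 11 XOR 12 = 7 < 11 — winning move (to 7).
  14: 14 XOR 12 = 2 < 14 — winning move (to 2).
That gives 3 winning moves.

3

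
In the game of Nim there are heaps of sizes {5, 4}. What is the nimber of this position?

1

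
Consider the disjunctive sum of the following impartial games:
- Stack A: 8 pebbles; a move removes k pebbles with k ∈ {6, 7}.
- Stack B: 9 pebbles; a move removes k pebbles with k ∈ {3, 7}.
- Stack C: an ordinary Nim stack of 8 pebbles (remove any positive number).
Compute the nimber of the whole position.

8

For stack A, compute g(0), g(1), … with moves {6, 7}:
g(0) = mex{} = 0
g(1) = mex{} = 0
g(2) = mex{} = 0
g(3) = mex{} = 0
g(4) = mex{} = 0
g(5) = mex{} = 0
g(6) = mex{0} = 1
g(7) = mex{0} = 1
g(8) = mex{0} = 1
So g(8) = 1.
Build the Grundy sequence for stack B with g(k) = mex{g(k−s) : s ∈ {3, 7}, s ≤ k}:
k:     0  1  2  3  4  5  6  7  8  9
g(k):  0  0  0  1  1  1  0  2  2  1
So g(9) = 1.
Stack C is a plain Nim stack of size 8, so its Grundy value is 8.
By the Sprague-Grundy theorem, the Grundy value of a sum of independent games is the XOR of the component values.
Combined value = 1 ⊕ 1 ⊕ 8 = 8.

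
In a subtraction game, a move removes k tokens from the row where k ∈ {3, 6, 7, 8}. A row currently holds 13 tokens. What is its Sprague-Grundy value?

0

Build the Grundy sequence with g(k) = mex{g(k−s) : s ∈ {3, 6, 7, 8}, s ≤ k}:
k:     0  1  2  3  4  5  6  7  8  9 10 11 12 13
g(k):  0  0  0  1  1  1  2  2  2  3  3  0  0  0
So g(13) = 0.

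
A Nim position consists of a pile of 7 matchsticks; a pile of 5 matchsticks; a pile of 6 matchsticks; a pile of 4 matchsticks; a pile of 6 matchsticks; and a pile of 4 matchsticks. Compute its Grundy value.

Compute the nim-sum pairwise:
7 ^ 5 = 2
2 ^ 6 = 4
4 ^ 4 = 0
0 ^ 6 = 6
6 ^ 4 = 2

2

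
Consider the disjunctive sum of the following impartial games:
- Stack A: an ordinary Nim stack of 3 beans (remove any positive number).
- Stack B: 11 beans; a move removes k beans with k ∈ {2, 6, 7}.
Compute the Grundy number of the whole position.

2

Stack A is a plain Nim stack of size 3, so its Grundy value is 3.
For stack B, compute g(0), g(1), … with moves {2, 6, 7}:
k:     0  1  2  3  4  5  6  7  8  9 10 11
g(k):  0  0  1  1  0  0  1  1  2  0  3  1
So g(11) = 1.
By the Sprague-Grundy theorem, the Grundy value of a sum of independent games is the XOR of the component values.
Combined value = 3 XOR 1 = 2.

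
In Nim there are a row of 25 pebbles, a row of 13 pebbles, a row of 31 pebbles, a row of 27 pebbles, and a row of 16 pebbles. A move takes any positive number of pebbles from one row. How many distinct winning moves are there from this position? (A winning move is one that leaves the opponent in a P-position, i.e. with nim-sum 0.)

0

Compute the nim-sum pairwise:
25 XOR 13 = 20
20 XOR 31 = 11
11 XOR 27 = 16
16 XOR 16 = 0
The nim-sum is already 0, so every move leaves a nonzero nim-sum — there are no winning moves.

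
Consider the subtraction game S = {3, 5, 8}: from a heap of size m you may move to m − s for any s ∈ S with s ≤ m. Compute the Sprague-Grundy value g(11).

0

Compute g(0), g(1), … for moves {3, 5, 8}:
k:     0  1  2  3  4  5  6  7  8  9 10 11
g(k):  0  0  0  1  1  1  2  2  2  3  3  0
So g(11) = 0.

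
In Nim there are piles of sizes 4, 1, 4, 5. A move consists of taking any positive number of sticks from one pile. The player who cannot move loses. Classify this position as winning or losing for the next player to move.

Winning position

Nim-sum: 4 XOR 1 XOR 4 XOR 5 = 4.
The nim-sum is 4 ≠ 0, so this is an N-position: the player to move can win.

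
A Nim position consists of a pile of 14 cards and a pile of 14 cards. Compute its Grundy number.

Nim-sum: 14 ⊕ 14 = 0.

0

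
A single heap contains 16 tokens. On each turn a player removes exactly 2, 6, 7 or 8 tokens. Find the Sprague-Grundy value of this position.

1

Grundy values for subtraction set {2, 6, 7, 8}:
k:     0  1  2  3  4  5  6  7  8  9 10 11 12 13 14 15 16
g(k):  0  0  1  1  0  0  1  1  2  2  3  3  2  2  0  0  1
So g(16) = 1.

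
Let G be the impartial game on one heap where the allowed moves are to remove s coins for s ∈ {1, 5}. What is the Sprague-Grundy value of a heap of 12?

Grundy values for subtraction set {1, 5}:
k:     0  1  2  3  4  5  6  7  8  9 10 11 12
g(k):  0  1  0  1  0  1  0  1  0  1  0  1  0
So g(12) = 0.

0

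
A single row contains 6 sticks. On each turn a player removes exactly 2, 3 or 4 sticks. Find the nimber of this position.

0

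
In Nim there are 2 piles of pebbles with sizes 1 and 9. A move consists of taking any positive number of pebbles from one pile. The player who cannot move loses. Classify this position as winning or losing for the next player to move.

Winning position

Compute the nim-sum pairwise:
1 XOR 9 = 8
The nim-sum is 8 ≠ 0, so this is an N-position: the player to move can win.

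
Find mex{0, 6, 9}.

1

0 is in the set but 1 is not, so the mex is 1.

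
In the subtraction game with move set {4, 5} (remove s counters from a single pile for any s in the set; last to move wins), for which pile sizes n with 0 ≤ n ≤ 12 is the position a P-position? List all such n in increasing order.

Grundy values for subtraction set {4, 5}:
g(0) = mex{} = 0
g(1) = mex{} = 0
g(2) = mex{} = 0
g(3) = mex{} = 0
g(4) = mex{0} = 1
g(5) = mex{0} = 1
g(6) = mex{0} = 1
g(7) = mex{0} = 1
g(8) = mex{0,1} = 2
g(9) = mex{1} = 0
g(10) = mex{1} = 0
g(11) = mex{1} = 0
g(12) = mex{1,2} = 0
The P-positions (g = 0) in 0..12 are 0, 1, 2, 3, 9, 10, 11, 12.

0, 1, 2, 3, 9, 10, 11, 12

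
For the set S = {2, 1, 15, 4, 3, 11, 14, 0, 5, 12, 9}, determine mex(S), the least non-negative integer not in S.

6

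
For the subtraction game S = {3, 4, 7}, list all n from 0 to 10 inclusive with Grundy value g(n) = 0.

0, 1, 2, 10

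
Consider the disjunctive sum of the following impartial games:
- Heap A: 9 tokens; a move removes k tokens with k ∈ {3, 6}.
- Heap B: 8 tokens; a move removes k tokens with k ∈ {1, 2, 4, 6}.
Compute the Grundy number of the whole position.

For heap A, compute g(0), g(1), … with moves {3, 6}:
g(0) = mex{} = 0
g(1) = mex{} = 0
g(2) = mex{} = 0
g(3) = mex{0} = 1
g(4) = mex{0} = 1
g(5) = mex{0} = 1
g(6) = mex{0,1} = 2
g(7) = mex{0,1} = 2
g(8) = mex{0,1} = 2
g(9) = mex{1,2} = 0
So g(9) = 0.
Build the Grundy sequence for heap B with g(k) = mex{g(k−s) : s ∈ {1, 2, 4, 6}, s ≤ k}:
k:     0  1  2  3  4  5  6  7  8
g(k):  0  1  2  0  1  2  3  4  0
So g(8) = 0.
The value of a disjunctive sum is the nim-sum of the parts.
Combined value = 0 XOR 0 = 0.

0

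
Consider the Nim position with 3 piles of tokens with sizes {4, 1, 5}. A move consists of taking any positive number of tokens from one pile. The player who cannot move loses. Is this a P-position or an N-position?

Nim-sum: 4 ⊕ 1 ⊕ 5 = 0.
The nim-sum is 0, so this is a P-position: the player to move is in a losing position under optimal play.

P-position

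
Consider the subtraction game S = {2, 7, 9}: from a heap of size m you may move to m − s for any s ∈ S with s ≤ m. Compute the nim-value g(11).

Grundy values for subtraction set {2, 7, 9}:
g(0) = mex{} = 0
g(1) = mex{} = 0
g(2) = mex{0} = 1
g(3) = mex{0} = 1
g(4) = mex{1} = 0
g(5) = mex{1} = 0
g(6) = mex{0} = 1
g(7) = mex{0} = 1
g(8) = mex{0,1} = 2
g(9) = mex{0,1} = 2
g(10) = mex{0,1,2} = 3
g(11) = mex{0,1,2} = 3
So g(11) = 3.

3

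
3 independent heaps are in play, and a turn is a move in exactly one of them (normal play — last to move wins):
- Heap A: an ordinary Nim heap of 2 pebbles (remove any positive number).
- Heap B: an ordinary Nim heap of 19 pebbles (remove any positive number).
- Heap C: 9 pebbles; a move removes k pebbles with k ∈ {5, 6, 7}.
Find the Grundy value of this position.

Heap A is a plain Nim heap of size 2, so its Grundy value is 2.
Heap B is a plain Nim heap of size 19, so its Grundy value is 19.
Build the Grundy sequence for heap C with g(k) = mex{g(k−s) : s ∈ {5, 6, 7}, s ≤ k}:
k:     0  1  2  3  4  5  6  7  8  9
g(k):  0  0  0  0  0  1  1  1  1  1
So g(9) = 1.
By the Sprague-Grundy theorem, the Grundy value of a sum of independent games is the XOR of the component values.
Combined value = 2 XOR 19 XOR 1 = 16.

16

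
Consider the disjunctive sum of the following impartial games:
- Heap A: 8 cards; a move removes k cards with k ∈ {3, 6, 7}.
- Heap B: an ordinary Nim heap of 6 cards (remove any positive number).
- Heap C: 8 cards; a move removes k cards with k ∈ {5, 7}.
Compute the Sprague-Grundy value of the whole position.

5

Grundy values for heap A (subtraction set {3, 6, 7}):
k:     0  1  2  3  4  5  6  7  8
g(k):  0  0  0  1  1  1  2  2  2
So g(8) = 2.
Heap B is a plain Nim heap of size 6, so its Grundy value is 6.
For heap C, compute g(0), g(1), … with moves {5, 7}:
k:     0  1  2  3  4  5  6  7  8
g(k):  0  0  0  0  0  1  1  1  1
So g(8) = 1.
The value of a disjunctive sum is the nim-sum of the parts.
Combined value = 2 XOR 6 XOR 1 = 5.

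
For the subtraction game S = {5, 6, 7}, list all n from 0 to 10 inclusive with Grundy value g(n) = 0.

Build the Grundy sequence with g(k) = mex{g(k−s) : s ∈ {5, 6, 7}, s ≤ k}:
g(0) = mex{} = 0
g(1) = mex{} = 0
g(2) = mex{} = 0
g(3) = mex{} = 0
g(4) = mex{} = 0
g(5) = mex{0} = 1
g(6) = mex{0} = 1
g(7) = mex{0} = 1
g(8) = mex{0} = 1
g(9) = mex{0} = 1
g(10) = mex{0,1} = 2
The P-positions (g = 0) in 0..10 are 0, 1, 2, 3, 4.

0, 1, 2, 3, 4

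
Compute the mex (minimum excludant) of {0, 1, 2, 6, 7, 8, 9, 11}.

3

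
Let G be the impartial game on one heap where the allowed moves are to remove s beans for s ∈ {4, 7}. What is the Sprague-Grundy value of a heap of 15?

1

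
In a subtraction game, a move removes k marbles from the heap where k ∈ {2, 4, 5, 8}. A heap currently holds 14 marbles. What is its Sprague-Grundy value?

Grundy values for subtraction set {2, 4, 5, 8}:
k:     0  1  2  3  4  5  6  7  8  9 10 11 12 13 14
g(k):  0  0  1  1  2  2  3  0  4  1  0  2  1  0  2
So g(14) = 2.

2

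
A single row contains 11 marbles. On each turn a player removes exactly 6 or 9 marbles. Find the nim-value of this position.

1

Compute g(0), g(1), … for moves {6, 9}:
g(0) = mex{} = 0
g(1) = mex{} = 0
g(2) = mex{} = 0
g(3) = mex{} = 0
g(4) = mex{} = 0
g(5) = mex{} = 0
g(6) = mex{0} = 1
g(7) = mex{0} = 1
g(8) = mex{0} = 1
g(9) = mex{0} = 1
g(10) = mex{0} = 1
g(11) = mex{0} = 1
So g(11) = 1.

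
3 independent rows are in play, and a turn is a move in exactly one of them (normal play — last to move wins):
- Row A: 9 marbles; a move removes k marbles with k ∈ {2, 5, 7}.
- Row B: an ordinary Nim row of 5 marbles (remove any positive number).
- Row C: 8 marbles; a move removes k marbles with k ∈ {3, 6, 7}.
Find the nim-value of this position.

5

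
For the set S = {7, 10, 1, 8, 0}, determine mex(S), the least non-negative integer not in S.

The values 0, 1 are all present; 2 is the first non-negative integer missing from the set.

2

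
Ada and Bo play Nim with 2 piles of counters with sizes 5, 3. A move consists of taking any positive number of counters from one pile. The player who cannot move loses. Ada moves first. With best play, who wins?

Ada wins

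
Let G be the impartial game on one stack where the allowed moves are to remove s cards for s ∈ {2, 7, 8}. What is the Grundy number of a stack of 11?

Grundy values for subtraction set {2, 7, 8}:
k:     0  1  2  3  4  5  6  7  8  9 10 11
g(k):  0  0  1  1  0  0  1  1  2  2  0  3
So g(11) = 3.

3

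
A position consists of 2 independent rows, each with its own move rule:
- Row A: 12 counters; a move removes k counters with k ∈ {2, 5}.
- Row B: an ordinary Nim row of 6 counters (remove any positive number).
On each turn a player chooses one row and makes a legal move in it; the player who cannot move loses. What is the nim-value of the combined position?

For row A, compute g(0), g(1), … with moves {2, 5}:
g(0) = mex{} = 0
g(1) = mex{} = 0
g(2) = mex{0} = 1
g(3) = mex{0} = 1
g(4) = mex{1} = 0
g(5) = mex{0,1} = 2
g(6) = mex{0} = 1
g(7) = mex{1,2} = 0
g(8) = mex{1} = 0
g(9) = mex{0} = 1
g(10) = mex{0,2} = 1
g(11) = mex{1} = 0
g(12) = mex{0,1} = 2
So g(12) = 2.
Row B is a plain Nim row of size 6, so its Grundy value is 6.
The value of a disjunctive sum is the nim-sum of the parts.
Combined value = 2 ⊕ 6 = 4.

4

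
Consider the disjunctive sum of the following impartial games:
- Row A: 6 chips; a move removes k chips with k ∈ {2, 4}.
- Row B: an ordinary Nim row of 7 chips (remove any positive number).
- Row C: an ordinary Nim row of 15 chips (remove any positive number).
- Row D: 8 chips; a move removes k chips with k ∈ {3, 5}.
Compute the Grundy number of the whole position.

Grundy values for row A (subtraction set {2, 4}):
g(0) = mex{} = 0
g(1) = mex{} = 0
g(2) = mex{0} = 1
g(3) = mex{0} = 1
g(4) = mex{0,1} = 2
g(5) = mex{0,1} = 2
g(6) = mex{1,2} = 0
So g(6) = 0.
Row B is a plain Nim row of size 7, so its Grundy value is 7.
Row C is a plain Nim row of size 15, so its Grundy value is 15.
Build the Grundy sequence for row D with g(k) = mex{g(k−s) : s ∈ {3, 5}, s ≤ k}:
g(0) = mex{} = 0
g(1) = mex{} = 0
g(2) = mex{} = 0
g(3) = mex{0} = 1
g(4) = mex{0} = 1
g(5) = mex{0} = 1
g(6) = mex{0,1} = 2
g(7) = mex{0,1} = 2
g(8) = mex{1} = 0
So g(8) = 0.
By the Sprague-Grundy theorem, the Grundy value of a sum of independent games is the XOR of the component values.
Combined value = 0 ⊕ 7 ⊕ 15 ⊕ 0 = 8.

8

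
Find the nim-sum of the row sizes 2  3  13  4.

8

Bitwise XOR of the heap sizes:
  0010  (2)
  0011  (3)
  1101  (13)
  0100  (4)
  ----
  1000  (8)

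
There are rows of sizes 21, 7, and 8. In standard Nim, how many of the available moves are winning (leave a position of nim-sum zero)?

1

Bitwise XOR of the heap sizes:
  10101  (21)
  00111  (7)
  01000  (8)
  -----
  11010  (26)
The overall nim-sum is X = 26. A row of size p has a winning move iff p XOR X < p (reduce it to p XOR X).
  21: 21 XOR 26 = 15 < 21 — winning move (to 15).
  7: 7 XOR 26 = 29 ≥ 7 — no move.
  8: 8 XOR 26 = 18 ≥ 8 — no move.
That gives 1 winning move.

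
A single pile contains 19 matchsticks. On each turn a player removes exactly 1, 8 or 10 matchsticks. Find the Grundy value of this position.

Build the Grundy sequence with g(k) = mex{g(k−s) : s ∈ {1, 8, 10}, s ≤ k}:
k:     0  1  2  3  4  5  6  7  8  9 10 11 12 13 14 15 16 17 18 19
g(k):  0  1  0  1  0  1  0  1  2  0  1  0  1  0  1  0  1  2  0  1
So g(19) = 1.

1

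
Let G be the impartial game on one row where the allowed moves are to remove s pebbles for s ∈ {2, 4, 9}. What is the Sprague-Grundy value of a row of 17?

Compute g(0), g(1), … for moves {2, 4, 9}:
k:     0  1  2  3  4  5  6  7  8  9 10 11 12 13 14 15 16 17
g(k):  0  0  1  1  2  2  0  0  1  1  2  2  0  0  1  1  2  2
So g(17) = 2.

2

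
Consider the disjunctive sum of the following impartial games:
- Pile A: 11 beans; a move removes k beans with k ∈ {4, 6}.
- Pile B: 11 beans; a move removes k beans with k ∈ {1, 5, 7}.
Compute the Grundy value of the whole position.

1

Build the Grundy sequence for pile A with g(k) = mex{g(k−s) : s ∈ {4, 6}, s ≤ k}:
k:     0  1  2  3  4  5  6  7  8  9 10 11
g(k):  0  0  0  0  1  1  1  1  2  2  0  0
So g(11) = 0.
Grundy values for pile B (subtraction set {1, 5, 7}):
g(0) = mex{} = 0
g(1) = mex{0} = 1
g(2) = mex{1} = 0
g(3) = mex{0} = 1
g(4) = mex{1} = 0
g(5) = mex{0} = 1
g(6) = mex{1} = 0
g(7) = mex{0} = 1
g(8) = mex{1} = 0
g(9) = mex{0} = 1
g(10) = mex{1} = 0
g(11) = mex{0} = 1
So g(11) = 1.
The value of a disjunctive sum is the nim-sum of the parts.
Combined value = 0 XOR 1 = 1.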